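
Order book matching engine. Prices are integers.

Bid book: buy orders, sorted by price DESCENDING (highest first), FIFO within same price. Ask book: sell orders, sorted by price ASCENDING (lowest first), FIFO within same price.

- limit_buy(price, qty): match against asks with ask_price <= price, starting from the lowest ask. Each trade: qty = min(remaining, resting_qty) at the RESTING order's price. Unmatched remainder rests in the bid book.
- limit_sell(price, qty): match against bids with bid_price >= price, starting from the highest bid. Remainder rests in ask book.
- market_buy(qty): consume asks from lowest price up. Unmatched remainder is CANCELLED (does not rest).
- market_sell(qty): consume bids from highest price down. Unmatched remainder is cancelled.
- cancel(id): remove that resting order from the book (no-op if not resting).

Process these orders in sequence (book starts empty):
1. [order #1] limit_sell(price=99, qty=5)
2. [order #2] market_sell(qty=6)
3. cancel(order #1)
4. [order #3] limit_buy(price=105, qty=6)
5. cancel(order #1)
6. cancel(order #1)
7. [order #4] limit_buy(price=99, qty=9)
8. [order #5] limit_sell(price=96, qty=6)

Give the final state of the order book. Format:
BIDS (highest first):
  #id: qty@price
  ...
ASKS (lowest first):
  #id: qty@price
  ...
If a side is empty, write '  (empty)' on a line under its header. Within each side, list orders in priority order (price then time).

Answer: BIDS (highest first):
  #4: 9@99
ASKS (lowest first):
  (empty)

Derivation:
After op 1 [order #1] limit_sell(price=99, qty=5): fills=none; bids=[-] asks=[#1:5@99]
After op 2 [order #2] market_sell(qty=6): fills=none; bids=[-] asks=[#1:5@99]
After op 3 cancel(order #1): fills=none; bids=[-] asks=[-]
After op 4 [order #3] limit_buy(price=105, qty=6): fills=none; bids=[#3:6@105] asks=[-]
After op 5 cancel(order #1): fills=none; bids=[#3:6@105] asks=[-]
After op 6 cancel(order #1): fills=none; bids=[#3:6@105] asks=[-]
After op 7 [order #4] limit_buy(price=99, qty=9): fills=none; bids=[#3:6@105 #4:9@99] asks=[-]
After op 8 [order #5] limit_sell(price=96, qty=6): fills=#3x#5:6@105; bids=[#4:9@99] asks=[-]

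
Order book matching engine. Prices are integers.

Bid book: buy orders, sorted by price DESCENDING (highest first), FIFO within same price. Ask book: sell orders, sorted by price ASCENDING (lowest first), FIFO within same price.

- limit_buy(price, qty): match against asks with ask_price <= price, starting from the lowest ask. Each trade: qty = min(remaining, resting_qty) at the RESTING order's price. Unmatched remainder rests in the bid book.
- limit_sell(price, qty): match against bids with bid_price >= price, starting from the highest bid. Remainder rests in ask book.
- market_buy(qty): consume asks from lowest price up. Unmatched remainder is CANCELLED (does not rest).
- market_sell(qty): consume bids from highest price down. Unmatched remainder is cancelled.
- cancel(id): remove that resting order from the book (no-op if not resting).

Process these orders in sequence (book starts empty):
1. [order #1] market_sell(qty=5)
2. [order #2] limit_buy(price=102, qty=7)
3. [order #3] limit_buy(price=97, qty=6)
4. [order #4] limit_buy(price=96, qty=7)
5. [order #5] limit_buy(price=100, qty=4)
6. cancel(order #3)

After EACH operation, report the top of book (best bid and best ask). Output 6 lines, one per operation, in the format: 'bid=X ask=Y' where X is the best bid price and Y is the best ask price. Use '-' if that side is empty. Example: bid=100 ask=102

Answer: bid=- ask=-
bid=102 ask=-
bid=102 ask=-
bid=102 ask=-
bid=102 ask=-
bid=102 ask=-

Derivation:
After op 1 [order #1] market_sell(qty=5): fills=none; bids=[-] asks=[-]
After op 2 [order #2] limit_buy(price=102, qty=7): fills=none; bids=[#2:7@102] asks=[-]
After op 3 [order #3] limit_buy(price=97, qty=6): fills=none; bids=[#2:7@102 #3:6@97] asks=[-]
After op 4 [order #4] limit_buy(price=96, qty=7): fills=none; bids=[#2:7@102 #3:6@97 #4:7@96] asks=[-]
After op 5 [order #5] limit_buy(price=100, qty=4): fills=none; bids=[#2:7@102 #5:4@100 #3:6@97 #4:7@96] asks=[-]
After op 6 cancel(order #3): fills=none; bids=[#2:7@102 #5:4@100 #4:7@96] asks=[-]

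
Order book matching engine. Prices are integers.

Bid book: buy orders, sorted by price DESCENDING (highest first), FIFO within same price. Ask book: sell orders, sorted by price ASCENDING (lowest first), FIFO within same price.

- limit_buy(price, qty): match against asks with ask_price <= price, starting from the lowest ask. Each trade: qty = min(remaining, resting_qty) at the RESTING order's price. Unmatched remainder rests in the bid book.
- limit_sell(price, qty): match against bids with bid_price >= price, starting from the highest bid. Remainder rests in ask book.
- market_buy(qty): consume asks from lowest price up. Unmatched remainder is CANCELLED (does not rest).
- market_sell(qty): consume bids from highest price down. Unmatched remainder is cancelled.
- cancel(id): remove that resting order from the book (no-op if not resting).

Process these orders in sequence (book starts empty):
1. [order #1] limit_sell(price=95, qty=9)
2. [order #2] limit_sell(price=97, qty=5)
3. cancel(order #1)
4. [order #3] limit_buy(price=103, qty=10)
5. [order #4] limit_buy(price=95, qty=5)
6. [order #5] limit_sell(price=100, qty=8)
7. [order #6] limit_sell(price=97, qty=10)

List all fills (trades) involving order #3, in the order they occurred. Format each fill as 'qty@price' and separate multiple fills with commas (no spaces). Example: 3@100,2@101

Answer: 5@97,5@103

Derivation:
After op 1 [order #1] limit_sell(price=95, qty=9): fills=none; bids=[-] asks=[#1:9@95]
After op 2 [order #2] limit_sell(price=97, qty=5): fills=none; bids=[-] asks=[#1:9@95 #2:5@97]
After op 3 cancel(order #1): fills=none; bids=[-] asks=[#2:5@97]
After op 4 [order #3] limit_buy(price=103, qty=10): fills=#3x#2:5@97; bids=[#3:5@103] asks=[-]
After op 5 [order #4] limit_buy(price=95, qty=5): fills=none; bids=[#3:5@103 #4:5@95] asks=[-]
After op 6 [order #5] limit_sell(price=100, qty=8): fills=#3x#5:5@103; bids=[#4:5@95] asks=[#5:3@100]
After op 7 [order #6] limit_sell(price=97, qty=10): fills=none; bids=[#4:5@95] asks=[#6:10@97 #5:3@100]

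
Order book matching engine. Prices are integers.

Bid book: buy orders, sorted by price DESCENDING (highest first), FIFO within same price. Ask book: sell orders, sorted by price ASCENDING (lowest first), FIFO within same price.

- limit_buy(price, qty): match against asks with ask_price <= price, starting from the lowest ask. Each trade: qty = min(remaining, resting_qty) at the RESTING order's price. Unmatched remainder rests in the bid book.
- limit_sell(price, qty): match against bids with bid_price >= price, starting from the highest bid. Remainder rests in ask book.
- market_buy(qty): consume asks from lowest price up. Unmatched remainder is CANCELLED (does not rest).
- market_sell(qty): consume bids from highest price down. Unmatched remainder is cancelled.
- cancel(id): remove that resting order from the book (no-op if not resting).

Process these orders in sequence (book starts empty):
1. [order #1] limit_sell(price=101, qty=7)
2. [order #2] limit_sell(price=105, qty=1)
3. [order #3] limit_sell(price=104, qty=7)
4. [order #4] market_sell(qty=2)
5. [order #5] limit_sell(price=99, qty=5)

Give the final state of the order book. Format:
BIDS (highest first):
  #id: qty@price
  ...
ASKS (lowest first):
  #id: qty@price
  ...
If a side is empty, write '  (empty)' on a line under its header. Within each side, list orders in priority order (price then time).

Answer: BIDS (highest first):
  (empty)
ASKS (lowest first):
  #5: 5@99
  #1: 7@101
  #3: 7@104
  #2: 1@105

Derivation:
After op 1 [order #1] limit_sell(price=101, qty=7): fills=none; bids=[-] asks=[#1:7@101]
After op 2 [order #2] limit_sell(price=105, qty=1): fills=none; bids=[-] asks=[#1:7@101 #2:1@105]
After op 3 [order #3] limit_sell(price=104, qty=7): fills=none; bids=[-] asks=[#1:7@101 #3:7@104 #2:1@105]
After op 4 [order #4] market_sell(qty=2): fills=none; bids=[-] asks=[#1:7@101 #3:7@104 #2:1@105]
After op 5 [order #5] limit_sell(price=99, qty=5): fills=none; bids=[-] asks=[#5:5@99 #1:7@101 #3:7@104 #2:1@105]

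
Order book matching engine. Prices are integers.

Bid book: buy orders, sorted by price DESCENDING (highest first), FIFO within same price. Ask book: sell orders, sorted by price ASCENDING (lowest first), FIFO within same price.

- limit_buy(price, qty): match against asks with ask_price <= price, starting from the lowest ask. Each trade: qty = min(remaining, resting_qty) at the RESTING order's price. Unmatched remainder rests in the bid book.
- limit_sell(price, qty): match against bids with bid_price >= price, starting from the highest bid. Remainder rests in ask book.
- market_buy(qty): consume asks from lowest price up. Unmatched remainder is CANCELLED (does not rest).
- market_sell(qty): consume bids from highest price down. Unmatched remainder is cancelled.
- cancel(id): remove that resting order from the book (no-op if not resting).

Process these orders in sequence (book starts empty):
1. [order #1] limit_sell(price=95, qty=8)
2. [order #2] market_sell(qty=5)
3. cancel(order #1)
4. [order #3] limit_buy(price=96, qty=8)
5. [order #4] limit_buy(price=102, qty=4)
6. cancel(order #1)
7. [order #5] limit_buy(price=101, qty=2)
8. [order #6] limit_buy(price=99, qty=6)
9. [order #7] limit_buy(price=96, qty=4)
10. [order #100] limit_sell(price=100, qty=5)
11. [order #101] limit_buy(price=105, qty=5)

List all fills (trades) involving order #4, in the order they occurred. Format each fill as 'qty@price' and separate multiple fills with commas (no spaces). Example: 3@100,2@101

After op 1 [order #1] limit_sell(price=95, qty=8): fills=none; bids=[-] asks=[#1:8@95]
After op 2 [order #2] market_sell(qty=5): fills=none; bids=[-] asks=[#1:8@95]
After op 3 cancel(order #1): fills=none; bids=[-] asks=[-]
After op 4 [order #3] limit_buy(price=96, qty=8): fills=none; bids=[#3:8@96] asks=[-]
After op 5 [order #4] limit_buy(price=102, qty=4): fills=none; bids=[#4:4@102 #3:8@96] asks=[-]
After op 6 cancel(order #1): fills=none; bids=[#4:4@102 #3:8@96] asks=[-]
After op 7 [order #5] limit_buy(price=101, qty=2): fills=none; bids=[#4:4@102 #5:2@101 #3:8@96] asks=[-]
After op 8 [order #6] limit_buy(price=99, qty=6): fills=none; bids=[#4:4@102 #5:2@101 #6:6@99 #3:8@96] asks=[-]
After op 9 [order #7] limit_buy(price=96, qty=4): fills=none; bids=[#4:4@102 #5:2@101 #6:6@99 #3:8@96 #7:4@96] asks=[-]
After op 10 [order #100] limit_sell(price=100, qty=5): fills=#4x#100:4@102 #5x#100:1@101; bids=[#5:1@101 #6:6@99 #3:8@96 #7:4@96] asks=[-]
After op 11 [order #101] limit_buy(price=105, qty=5): fills=none; bids=[#101:5@105 #5:1@101 #6:6@99 #3:8@96 #7:4@96] asks=[-]

Answer: 4@102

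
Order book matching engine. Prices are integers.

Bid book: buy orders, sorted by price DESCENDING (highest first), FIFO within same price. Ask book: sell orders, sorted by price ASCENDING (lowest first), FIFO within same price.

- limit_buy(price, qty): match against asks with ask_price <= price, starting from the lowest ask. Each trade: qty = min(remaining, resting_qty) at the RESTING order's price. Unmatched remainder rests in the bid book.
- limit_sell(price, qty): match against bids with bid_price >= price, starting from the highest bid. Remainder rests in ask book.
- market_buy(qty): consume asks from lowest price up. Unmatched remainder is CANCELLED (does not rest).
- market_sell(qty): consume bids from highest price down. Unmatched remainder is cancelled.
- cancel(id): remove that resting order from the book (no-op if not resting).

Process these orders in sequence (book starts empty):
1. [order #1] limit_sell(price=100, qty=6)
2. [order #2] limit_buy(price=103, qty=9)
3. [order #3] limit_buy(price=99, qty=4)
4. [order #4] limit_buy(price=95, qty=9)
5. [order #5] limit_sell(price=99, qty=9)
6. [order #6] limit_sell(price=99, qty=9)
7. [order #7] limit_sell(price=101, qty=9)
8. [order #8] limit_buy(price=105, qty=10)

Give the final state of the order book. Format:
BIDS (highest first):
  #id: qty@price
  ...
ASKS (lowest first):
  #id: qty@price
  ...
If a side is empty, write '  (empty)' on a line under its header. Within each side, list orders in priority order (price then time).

Answer: BIDS (highest first):
  #4: 9@95
ASKS (lowest first):
  #6: 1@99
  #7: 9@101

Derivation:
After op 1 [order #1] limit_sell(price=100, qty=6): fills=none; bids=[-] asks=[#1:6@100]
After op 2 [order #2] limit_buy(price=103, qty=9): fills=#2x#1:6@100; bids=[#2:3@103] asks=[-]
After op 3 [order #3] limit_buy(price=99, qty=4): fills=none; bids=[#2:3@103 #3:4@99] asks=[-]
After op 4 [order #4] limit_buy(price=95, qty=9): fills=none; bids=[#2:3@103 #3:4@99 #4:9@95] asks=[-]
After op 5 [order #5] limit_sell(price=99, qty=9): fills=#2x#5:3@103 #3x#5:4@99; bids=[#4:9@95] asks=[#5:2@99]
After op 6 [order #6] limit_sell(price=99, qty=9): fills=none; bids=[#4:9@95] asks=[#5:2@99 #6:9@99]
After op 7 [order #7] limit_sell(price=101, qty=9): fills=none; bids=[#4:9@95] asks=[#5:2@99 #6:9@99 #7:9@101]
After op 8 [order #8] limit_buy(price=105, qty=10): fills=#8x#5:2@99 #8x#6:8@99; bids=[#4:9@95] asks=[#6:1@99 #7:9@101]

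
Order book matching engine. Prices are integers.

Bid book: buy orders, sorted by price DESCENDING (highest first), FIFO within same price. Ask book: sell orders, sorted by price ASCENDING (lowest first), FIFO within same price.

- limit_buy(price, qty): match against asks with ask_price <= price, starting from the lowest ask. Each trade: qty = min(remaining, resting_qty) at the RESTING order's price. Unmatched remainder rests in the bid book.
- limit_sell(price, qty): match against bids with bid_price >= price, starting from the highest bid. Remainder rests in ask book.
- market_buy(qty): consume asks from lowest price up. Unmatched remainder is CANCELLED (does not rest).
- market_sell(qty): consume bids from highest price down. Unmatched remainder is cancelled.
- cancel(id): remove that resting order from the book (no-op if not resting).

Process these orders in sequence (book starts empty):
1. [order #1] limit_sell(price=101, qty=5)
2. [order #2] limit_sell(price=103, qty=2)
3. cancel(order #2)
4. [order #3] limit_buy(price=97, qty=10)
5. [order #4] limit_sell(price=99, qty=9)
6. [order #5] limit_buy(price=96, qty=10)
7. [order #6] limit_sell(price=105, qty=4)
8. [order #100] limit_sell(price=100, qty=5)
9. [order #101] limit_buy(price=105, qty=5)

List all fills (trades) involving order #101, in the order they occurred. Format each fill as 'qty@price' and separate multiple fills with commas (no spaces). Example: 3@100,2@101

Answer: 5@99

Derivation:
After op 1 [order #1] limit_sell(price=101, qty=5): fills=none; bids=[-] asks=[#1:5@101]
After op 2 [order #2] limit_sell(price=103, qty=2): fills=none; bids=[-] asks=[#1:5@101 #2:2@103]
After op 3 cancel(order #2): fills=none; bids=[-] asks=[#1:5@101]
After op 4 [order #3] limit_buy(price=97, qty=10): fills=none; bids=[#3:10@97] asks=[#1:5@101]
After op 5 [order #4] limit_sell(price=99, qty=9): fills=none; bids=[#3:10@97] asks=[#4:9@99 #1:5@101]
After op 6 [order #5] limit_buy(price=96, qty=10): fills=none; bids=[#3:10@97 #5:10@96] asks=[#4:9@99 #1:5@101]
After op 7 [order #6] limit_sell(price=105, qty=4): fills=none; bids=[#3:10@97 #5:10@96] asks=[#4:9@99 #1:5@101 #6:4@105]
After op 8 [order #100] limit_sell(price=100, qty=5): fills=none; bids=[#3:10@97 #5:10@96] asks=[#4:9@99 #100:5@100 #1:5@101 #6:4@105]
After op 9 [order #101] limit_buy(price=105, qty=5): fills=#101x#4:5@99; bids=[#3:10@97 #5:10@96] asks=[#4:4@99 #100:5@100 #1:5@101 #6:4@105]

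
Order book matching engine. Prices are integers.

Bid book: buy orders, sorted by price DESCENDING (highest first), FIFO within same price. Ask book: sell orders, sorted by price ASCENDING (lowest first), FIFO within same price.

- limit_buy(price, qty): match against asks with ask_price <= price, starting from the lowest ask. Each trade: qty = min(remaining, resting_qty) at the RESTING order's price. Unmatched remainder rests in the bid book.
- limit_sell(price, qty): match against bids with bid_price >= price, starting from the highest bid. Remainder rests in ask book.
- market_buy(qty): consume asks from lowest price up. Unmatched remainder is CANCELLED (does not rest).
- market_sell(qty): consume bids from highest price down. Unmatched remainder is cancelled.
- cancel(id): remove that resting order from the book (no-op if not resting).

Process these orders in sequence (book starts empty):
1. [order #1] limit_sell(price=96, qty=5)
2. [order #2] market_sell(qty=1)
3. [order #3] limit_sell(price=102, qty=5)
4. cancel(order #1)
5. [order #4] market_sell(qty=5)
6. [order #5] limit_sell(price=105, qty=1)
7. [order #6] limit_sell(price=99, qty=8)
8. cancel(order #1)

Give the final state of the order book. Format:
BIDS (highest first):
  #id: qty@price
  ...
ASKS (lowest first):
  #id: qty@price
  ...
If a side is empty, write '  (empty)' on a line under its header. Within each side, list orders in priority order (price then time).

After op 1 [order #1] limit_sell(price=96, qty=5): fills=none; bids=[-] asks=[#1:5@96]
After op 2 [order #2] market_sell(qty=1): fills=none; bids=[-] asks=[#1:5@96]
After op 3 [order #3] limit_sell(price=102, qty=5): fills=none; bids=[-] asks=[#1:5@96 #3:5@102]
After op 4 cancel(order #1): fills=none; bids=[-] asks=[#3:5@102]
After op 5 [order #4] market_sell(qty=5): fills=none; bids=[-] asks=[#3:5@102]
After op 6 [order #5] limit_sell(price=105, qty=1): fills=none; bids=[-] asks=[#3:5@102 #5:1@105]
After op 7 [order #6] limit_sell(price=99, qty=8): fills=none; bids=[-] asks=[#6:8@99 #3:5@102 #5:1@105]
After op 8 cancel(order #1): fills=none; bids=[-] asks=[#6:8@99 #3:5@102 #5:1@105]

Answer: BIDS (highest first):
  (empty)
ASKS (lowest first):
  #6: 8@99
  #3: 5@102
  #5: 1@105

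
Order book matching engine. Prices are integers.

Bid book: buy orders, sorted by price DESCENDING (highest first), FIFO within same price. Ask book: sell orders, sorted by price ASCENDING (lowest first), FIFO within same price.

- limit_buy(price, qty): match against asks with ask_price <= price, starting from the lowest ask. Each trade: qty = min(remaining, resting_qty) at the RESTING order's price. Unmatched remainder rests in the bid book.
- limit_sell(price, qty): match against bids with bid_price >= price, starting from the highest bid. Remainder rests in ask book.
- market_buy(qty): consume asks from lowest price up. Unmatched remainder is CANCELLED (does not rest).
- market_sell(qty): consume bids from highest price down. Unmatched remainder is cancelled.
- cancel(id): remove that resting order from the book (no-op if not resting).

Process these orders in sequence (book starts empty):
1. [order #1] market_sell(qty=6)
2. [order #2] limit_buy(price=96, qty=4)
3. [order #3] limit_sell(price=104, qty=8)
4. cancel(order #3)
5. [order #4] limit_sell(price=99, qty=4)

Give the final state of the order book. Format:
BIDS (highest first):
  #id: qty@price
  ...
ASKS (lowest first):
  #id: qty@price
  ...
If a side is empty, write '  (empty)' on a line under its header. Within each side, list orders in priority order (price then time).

After op 1 [order #1] market_sell(qty=6): fills=none; bids=[-] asks=[-]
After op 2 [order #2] limit_buy(price=96, qty=4): fills=none; bids=[#2:4@96] asks=[-]
After op 3 [order #3] limit_sell(price=104, qty=8): fills=none; bids=[#2:4@96] asks=[#3:8@104]
After op 4 cancel(order #3): fills=none; bids=[#2:4@96] asks=[-]
After op 5 [order #4] limit_sell(price=99, qty=4): fills=none; bids=[#2:4@96] asks=[#4:4@99]

Answer: BIDS (highest first):
  #2: 4@96
ASKS (lowest first):
  #4: 4@99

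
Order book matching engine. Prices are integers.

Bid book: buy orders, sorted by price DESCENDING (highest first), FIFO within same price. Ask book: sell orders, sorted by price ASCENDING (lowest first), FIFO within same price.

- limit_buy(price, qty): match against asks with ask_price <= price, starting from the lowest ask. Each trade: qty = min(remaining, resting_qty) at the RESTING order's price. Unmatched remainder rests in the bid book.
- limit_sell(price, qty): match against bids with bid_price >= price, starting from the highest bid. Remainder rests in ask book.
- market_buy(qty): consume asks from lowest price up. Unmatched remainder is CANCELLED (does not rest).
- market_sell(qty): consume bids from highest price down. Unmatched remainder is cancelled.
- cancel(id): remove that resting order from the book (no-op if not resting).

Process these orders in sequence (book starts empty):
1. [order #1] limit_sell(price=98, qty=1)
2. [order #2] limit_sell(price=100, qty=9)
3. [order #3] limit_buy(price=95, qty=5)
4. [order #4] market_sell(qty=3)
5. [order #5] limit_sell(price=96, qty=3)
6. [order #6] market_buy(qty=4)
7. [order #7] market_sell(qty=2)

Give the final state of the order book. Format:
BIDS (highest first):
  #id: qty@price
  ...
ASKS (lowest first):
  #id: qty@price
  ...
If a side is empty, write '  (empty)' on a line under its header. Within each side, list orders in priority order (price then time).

After op 1 [order #1] limit_sell(price=98, qty=1): fills=none; bids=[-] asks=[#1:1@98]
After op 2 [order #2] limit_sell(price=100, qty=9): fills=none; bids=[-] asks=[#1:1@98 #2:9@100]
After op 3 [order #3] limit_buy(price=95, qty=5): fills=none; bids=[#3:5@95] asks=[#1:1@98 #2:9@100]
After op 4 [order #4] market_sell(qty=3): fills=#3x#4:3@95; bids=[#3:2@95] asks=[#1:1@98 #2:9@100]
After op 5 [order #5] limit_sell(price=96, qty=3): fills=none; bids=[#3:2@95] asks=[#5:3@96 #1:1@98 #2:9@100]
After op 6 [order #6] market_buy(qty=4): fills=#6x#5:3@96 #6x#1:1@98; bids=[#3:2@95] asks=[#2:9@100]
After op 7 [order #7] market_sell(qty=2): fills=#3x#7:2@95; bids=[-] asks=[#2:9@100]

Answer: BIDS (highest first):
  (empty)
ASKS (lowest first):
  #2: 9@100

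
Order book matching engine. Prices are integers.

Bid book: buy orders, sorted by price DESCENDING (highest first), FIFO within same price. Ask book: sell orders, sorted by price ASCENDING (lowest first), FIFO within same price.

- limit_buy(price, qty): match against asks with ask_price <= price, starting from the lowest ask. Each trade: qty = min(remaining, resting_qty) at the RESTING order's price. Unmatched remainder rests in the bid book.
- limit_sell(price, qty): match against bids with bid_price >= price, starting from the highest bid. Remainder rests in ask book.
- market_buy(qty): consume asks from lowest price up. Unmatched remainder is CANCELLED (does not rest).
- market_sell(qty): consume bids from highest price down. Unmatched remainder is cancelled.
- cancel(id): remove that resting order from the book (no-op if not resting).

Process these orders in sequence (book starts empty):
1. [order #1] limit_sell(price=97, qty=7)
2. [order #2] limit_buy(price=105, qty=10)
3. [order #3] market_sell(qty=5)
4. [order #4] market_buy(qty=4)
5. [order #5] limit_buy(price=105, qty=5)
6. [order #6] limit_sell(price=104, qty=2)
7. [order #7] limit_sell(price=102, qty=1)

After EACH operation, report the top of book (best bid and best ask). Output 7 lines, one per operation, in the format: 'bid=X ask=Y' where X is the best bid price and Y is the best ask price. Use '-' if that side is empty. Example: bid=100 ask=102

Answer: bid=- ask=97
bid=105 ask=-
bid=- ask=-
bid=- ask=-
bid=105 ask=-
bid=105 ask=-
bid=105 ask=-

Derivation:
After op 1 [order #1] limit_sell(price=97, qty=7): fills=none; bids=[-] asks=[#1:7@97]
After op 2 [order #2] limit_buy(price=105, qty=10): fills=#2x#1:7@97; bids=[#2:3@105] asks=[-]
After op 3 [order #3] market_sell(qty=5): fills=#2x#3:3@105; bids=[-] asks=[-]
After op 4 [order #4] market_buy(qty=4): fills=none; bids=[-] asks=[-]
After op 5 [order #5] limit_buy(price=105, qty=5): fills=none; bids=[#5:5@105] asks=[-]
After op 6 [order #6] limit_sell(price=104, qty=2): fills=#5x#6:2@105; bids=[#5:3@105] asks=[-]
After op 7 [order #7] limit_sell(price=102, qty=1): fills=#5x#7:1@105; bids=[#5:2@105] asks=[-]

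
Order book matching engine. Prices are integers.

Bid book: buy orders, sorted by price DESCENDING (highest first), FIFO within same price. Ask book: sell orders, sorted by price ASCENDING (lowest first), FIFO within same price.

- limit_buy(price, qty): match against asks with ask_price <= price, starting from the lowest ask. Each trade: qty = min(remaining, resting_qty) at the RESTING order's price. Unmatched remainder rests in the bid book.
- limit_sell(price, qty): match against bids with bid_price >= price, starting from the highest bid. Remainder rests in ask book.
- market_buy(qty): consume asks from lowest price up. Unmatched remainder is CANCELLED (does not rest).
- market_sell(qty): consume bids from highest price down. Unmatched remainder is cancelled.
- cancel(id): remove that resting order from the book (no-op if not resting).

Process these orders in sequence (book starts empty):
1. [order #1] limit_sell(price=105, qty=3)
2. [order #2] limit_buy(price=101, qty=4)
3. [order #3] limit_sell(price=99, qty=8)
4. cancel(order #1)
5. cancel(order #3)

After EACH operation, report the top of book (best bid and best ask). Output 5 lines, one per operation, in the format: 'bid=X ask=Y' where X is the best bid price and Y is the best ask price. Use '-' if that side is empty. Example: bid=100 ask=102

Answer: bid=- ask=105
bid=101 ask=105
bid=- ask=99
bid=- ask=99
bid=- ask=-

Derivation:
After op 1 [order #1] limit_sell(price=105, qty=3): fills=none; bids=[-] asks=[#1:3@105]
After op 2 [order #2] limit_buy(price=101, qty=4): fills=none; bids=[#2:4@101] asks=[#1:3@105]
After op 3 [order #3] limit_sell(price=99, qty=8): fills=#2x#3:4@101; bids=[-] asks=[#3:4@99 #1:3@105]
After op 4 cancel(order #1): fills=none; bids=[-] asks=[#3:4@99]
After op 5 cancel(order #3): fills=none; bids=[-] asks=[-]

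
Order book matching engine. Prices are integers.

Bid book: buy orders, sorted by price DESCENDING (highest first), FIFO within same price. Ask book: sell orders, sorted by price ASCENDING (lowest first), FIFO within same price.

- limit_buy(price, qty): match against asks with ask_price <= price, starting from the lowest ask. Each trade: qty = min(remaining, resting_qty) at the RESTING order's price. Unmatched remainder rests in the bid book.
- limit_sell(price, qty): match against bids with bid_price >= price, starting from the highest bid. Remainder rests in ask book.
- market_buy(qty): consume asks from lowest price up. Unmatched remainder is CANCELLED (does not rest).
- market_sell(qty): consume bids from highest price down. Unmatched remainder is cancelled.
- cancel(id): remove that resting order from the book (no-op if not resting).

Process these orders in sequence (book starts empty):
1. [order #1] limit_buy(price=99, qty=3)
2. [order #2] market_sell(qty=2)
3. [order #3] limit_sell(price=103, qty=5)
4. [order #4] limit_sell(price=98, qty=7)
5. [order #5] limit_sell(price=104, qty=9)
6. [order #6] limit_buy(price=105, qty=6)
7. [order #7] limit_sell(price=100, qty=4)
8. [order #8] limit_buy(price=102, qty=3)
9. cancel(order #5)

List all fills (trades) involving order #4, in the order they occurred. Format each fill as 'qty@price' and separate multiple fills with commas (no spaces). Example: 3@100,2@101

Answer: 1@99,6@98

Derivation:
After op 1 [order #1] limit_buy(price=99, qty=3): fills=none; bids=[#1:3@99] asks=[-]
After op 2 [order #2] market_sell(qty=2): fills=#1x#2:2@99; bids=[#1:1@99] asks=[-]
After op 3 [order #3] limit_sell(price=103, qty=5): fills=none; bids=[#1:1@99] asks=[#3:5@103]
After op 4 [order #4] limit_sell(price=98, qty=7): fills=#1x#4:1@99; bids=[-] asks=[#4:6@98 #3:5@103]
After op 5 [order #5] limit_sell(price=104, qty=9): fills=none; bids=[-] asks=[#4:6@98 #3:5@103 #5:9@104]
After op 6 [order #6] limit_buy(price=105, qty=6): fills=#6x#4:6@98; bids=[-] asks=[#3:5@103 #5:9@104]
After op 7 [order #7] limit_sell(price=100, qty=4): fills=none; bids=[-] asks=[#7:4@100 #3:5@103 #5:9@104]
After op 8 [order #8] limit_buy(price=102, qty=3): fills=#8x#7:3@100; bids=[-] asks=[#7:1@100 #3:5@103 #5:9@104]
After op 9 cancel(order #5): fills=none; bids=[-] asks=[#7:1@100 #3:5@103]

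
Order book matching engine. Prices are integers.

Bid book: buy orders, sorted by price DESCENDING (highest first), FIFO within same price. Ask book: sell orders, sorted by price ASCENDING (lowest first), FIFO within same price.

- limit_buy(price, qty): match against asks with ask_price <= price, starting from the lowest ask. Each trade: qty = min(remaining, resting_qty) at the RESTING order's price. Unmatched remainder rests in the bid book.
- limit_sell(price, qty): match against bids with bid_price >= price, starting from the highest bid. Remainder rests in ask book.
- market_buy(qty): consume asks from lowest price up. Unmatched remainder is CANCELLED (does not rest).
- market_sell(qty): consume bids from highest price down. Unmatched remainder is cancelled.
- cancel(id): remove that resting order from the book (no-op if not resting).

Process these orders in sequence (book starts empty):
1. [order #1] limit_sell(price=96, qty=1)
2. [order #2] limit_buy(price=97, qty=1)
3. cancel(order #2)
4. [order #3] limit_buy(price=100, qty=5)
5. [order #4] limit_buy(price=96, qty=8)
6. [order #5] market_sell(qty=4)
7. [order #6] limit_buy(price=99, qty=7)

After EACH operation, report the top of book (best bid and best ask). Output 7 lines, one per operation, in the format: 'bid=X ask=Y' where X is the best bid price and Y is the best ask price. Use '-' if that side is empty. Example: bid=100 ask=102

Answer: bid=- ask=96
bid=- ask=-
bid=- ask=-
bid=100 ask=-
bid=100 ask=-
bid=100 ask=-
bid=100 ask=-

Derivation:
After op 1 [order #1] limit_sell(price=96, qty=1): fills=none; bids=[-] asks=[#1:1@96]
After op 2 [order #2] limit_buy(price=97, qty=1): fills=#2x#1:1@96; bids=[-] asks=[-]
After op 3 cancel(order #2): fills=none; bids=[-] asks=[-]
After op 4 [order #3] limit_buy(price=100, qty=5): fills=none; bids=[#3:5@100] asks=[-]
After op 5 [order #4] limit_buy(price=96, qty=8): fills=none; bids=[#3:5@100 #4:8@96] asks=[-]
After op 6 [order #5] market_sell(qty=4): fills=#3x#5:4@100; bids=[#3:1@100 #4:8@96] asks=[-]
After op 7 [order #6] limit_buy(price=99, qty=7): fills=none; bids=[#3:1@100 #6:7@99 #4:8@96] asks=[-]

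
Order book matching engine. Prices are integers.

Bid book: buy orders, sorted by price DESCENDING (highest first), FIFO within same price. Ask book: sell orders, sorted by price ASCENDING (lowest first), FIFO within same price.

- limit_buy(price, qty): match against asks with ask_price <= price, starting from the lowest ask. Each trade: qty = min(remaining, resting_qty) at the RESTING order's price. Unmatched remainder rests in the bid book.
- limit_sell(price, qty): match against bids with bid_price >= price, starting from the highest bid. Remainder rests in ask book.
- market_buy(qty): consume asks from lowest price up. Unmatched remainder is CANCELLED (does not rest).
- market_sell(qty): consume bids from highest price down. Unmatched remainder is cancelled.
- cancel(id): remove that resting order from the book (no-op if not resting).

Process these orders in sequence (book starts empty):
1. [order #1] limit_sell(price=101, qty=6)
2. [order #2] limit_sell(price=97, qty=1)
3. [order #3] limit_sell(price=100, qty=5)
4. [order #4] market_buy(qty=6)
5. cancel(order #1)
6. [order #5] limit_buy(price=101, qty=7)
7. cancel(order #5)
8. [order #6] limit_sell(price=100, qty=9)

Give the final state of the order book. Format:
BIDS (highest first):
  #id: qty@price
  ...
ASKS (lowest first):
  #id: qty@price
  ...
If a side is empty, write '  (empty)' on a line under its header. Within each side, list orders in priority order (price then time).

Answer: BIDS (highest first):
  (empty)
ASKS (lowest first):
  #6: 9@100

Derivation:
After op 1 [order #1] limit_sell(price=101, qty=6): fills=none; bids=[-] asks=[#1:6@101]
After op 2 [order #2] limit_sell(price=97, qty=1): fills=none; bids=[-] asks=[#2:1@97 #1:6@101]
After op 3 [order #3] limit_sell(price=100, qty=5): fills=none; bids=[-] asks=[#2:1@97 #3:5@100 #1:6@101]
After op 4 [order #4] market_buy(qty=6): fills=#4x#2:1@97 #4x#3:5@100; bids=[-] asks=[#1:6@101]
After op 5 cancel(order #1): fills=none; bids=[-] asks=[-]
After op 6 [order #5] limit_buy(price=101, qty=7): fills=none; bids=[#5:7@101] asks=[-]
After op 7 cancel(order #5): fills=none; bids=[-] asks=[-]
After op 8 [order #6] limit_sell(price=100, qty=9): fills=none; bids=[-] asks=[#6:9@100]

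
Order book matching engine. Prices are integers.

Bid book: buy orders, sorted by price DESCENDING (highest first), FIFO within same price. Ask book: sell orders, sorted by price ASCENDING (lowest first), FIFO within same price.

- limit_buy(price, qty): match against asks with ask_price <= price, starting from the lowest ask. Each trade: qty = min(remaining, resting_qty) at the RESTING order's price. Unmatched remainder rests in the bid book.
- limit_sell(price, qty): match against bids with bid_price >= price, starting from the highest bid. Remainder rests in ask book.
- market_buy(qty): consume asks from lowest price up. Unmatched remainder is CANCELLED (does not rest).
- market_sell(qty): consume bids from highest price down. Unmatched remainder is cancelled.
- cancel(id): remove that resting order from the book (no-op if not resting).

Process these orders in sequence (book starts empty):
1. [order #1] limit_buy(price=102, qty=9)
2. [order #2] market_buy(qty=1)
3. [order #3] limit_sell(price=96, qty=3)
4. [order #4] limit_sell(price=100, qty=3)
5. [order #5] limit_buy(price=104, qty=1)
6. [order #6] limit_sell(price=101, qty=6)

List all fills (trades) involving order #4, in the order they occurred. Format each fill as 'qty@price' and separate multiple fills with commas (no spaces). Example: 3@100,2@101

Answer: 3@102

Derivation:
After op 1 [order #1] limit_buy(price=102, qty=9): fills=none; bids=[#1:9@102] asks=[-]
After op 2 [order #2] market_buy(qty=1): fills=none; bids=[#1:9@102] asks=[-]
After op 3 [order #3] limit_sell(price=96, qty=3): fills=#1x#3:3@102; bids=[#1:6@102] asks=[-]
After op 4 [order #4] limit_sell(price=100, qty=3): fills=#1x#4:3@102; bids=[#1:3@102] asks=[-]
After op 5 [order #5] limit_buy(price=104, qty=1): fills=none; bids=[#5:1@104 #1:3@102] asks=[-]
After op 6 [order #6] limit_sell(price=101, qty=6): fills=#5x#6:1@104 #1x#6:3@102; bids=[-] asks=[#6:2@101]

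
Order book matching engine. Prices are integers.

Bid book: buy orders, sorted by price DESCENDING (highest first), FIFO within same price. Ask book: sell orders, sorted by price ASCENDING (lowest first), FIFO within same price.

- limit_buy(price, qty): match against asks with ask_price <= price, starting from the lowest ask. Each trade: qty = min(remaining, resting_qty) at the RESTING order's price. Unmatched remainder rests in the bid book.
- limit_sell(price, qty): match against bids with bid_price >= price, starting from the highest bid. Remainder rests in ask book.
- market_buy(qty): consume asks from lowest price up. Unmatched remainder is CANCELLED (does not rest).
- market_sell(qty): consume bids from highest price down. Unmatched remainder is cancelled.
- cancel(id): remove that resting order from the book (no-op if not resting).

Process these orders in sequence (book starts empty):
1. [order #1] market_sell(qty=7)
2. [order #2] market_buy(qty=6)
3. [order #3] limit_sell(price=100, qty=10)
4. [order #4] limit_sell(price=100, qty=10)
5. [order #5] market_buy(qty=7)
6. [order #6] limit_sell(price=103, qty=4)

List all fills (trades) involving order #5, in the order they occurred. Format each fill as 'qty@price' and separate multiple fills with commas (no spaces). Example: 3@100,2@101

Answer: 7@100

Derivation:
After op 1 [order #1] market_sell(qty=7): fills=none; bids=[-] asks=[-]
After op 2 [order #2] market_buy(qty=6): fills=none; bids=[-] asks=[-]
After op 3 [order #3] limit_sell(price=100, qty=10): fills=none; bids=[-] asks=[#3:10@100]
After op 4 [order #4] limit_sell(price=100, qty=10): fills=none; bids=[-] asks=[#3:10@100 #4:10@100]
After op 5 [order #5] market_buy(qty=7): fills=#5x#3:7@100; bids=[-] asks=[#3:3@100 #4:10@100]
After op 6 [order #6] limit_sell(price=103, qty=4): fills=none; bids=[-] asks=[#3:3@100 #4:10@100 #6:4@103]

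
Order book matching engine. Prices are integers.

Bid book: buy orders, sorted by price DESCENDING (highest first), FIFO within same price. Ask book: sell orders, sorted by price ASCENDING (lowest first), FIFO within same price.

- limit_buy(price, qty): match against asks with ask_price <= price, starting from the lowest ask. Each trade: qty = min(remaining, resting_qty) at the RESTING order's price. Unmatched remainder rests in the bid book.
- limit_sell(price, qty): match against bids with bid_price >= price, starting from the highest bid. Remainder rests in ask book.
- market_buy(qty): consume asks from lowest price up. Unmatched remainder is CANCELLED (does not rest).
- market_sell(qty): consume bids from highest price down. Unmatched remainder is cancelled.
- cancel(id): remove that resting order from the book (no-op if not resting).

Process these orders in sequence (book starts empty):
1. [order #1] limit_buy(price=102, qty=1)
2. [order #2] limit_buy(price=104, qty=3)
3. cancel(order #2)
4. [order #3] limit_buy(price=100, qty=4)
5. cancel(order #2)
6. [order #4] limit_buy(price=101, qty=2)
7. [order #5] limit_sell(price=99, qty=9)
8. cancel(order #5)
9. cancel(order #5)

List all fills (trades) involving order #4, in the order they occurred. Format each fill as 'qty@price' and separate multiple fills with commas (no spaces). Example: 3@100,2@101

Answer: 2@101

Derivation:
After op 1 [order #1] limit_buy(price=102, qty=1): fills=none; bids=[#1:1@102] asks=[-]
After op 2 [order #2] limit_buy(price=104, qty=3): fills=none; bids=[#2:3@104 #1:1@102] asks=[-]
After op 3 cancel(order #2): fills=none; bids=[#1:1@102] asks=[-]
After op 4 [order #3] limit_buy(price=100, qty=4): fills=none; bids=[#1:1@102 #3:4@100] asks=[-]
After op 5 cancel(order #2): fills=none; bids=[#1:1@102 #3:4@100] asks=[-]
After op 6 [order #4] limit_buy(price=101, qty=2): fills=none; bids=[#1:1@102 #4:2@101 #3:4@100] asks=[-]
After op 7 [order #5] limit_sell(price=99, qty=9): fills=#1x#5:1@102 #4x#5:2@101 #3x#5:4@100; bids=[-] asks=[#5:2@99]
After op 8 cancel(order #5): fills=none; bids=[-] asks=[-]
After op 9 cancel(order #5): fills=none; bids=[-] asks=[-]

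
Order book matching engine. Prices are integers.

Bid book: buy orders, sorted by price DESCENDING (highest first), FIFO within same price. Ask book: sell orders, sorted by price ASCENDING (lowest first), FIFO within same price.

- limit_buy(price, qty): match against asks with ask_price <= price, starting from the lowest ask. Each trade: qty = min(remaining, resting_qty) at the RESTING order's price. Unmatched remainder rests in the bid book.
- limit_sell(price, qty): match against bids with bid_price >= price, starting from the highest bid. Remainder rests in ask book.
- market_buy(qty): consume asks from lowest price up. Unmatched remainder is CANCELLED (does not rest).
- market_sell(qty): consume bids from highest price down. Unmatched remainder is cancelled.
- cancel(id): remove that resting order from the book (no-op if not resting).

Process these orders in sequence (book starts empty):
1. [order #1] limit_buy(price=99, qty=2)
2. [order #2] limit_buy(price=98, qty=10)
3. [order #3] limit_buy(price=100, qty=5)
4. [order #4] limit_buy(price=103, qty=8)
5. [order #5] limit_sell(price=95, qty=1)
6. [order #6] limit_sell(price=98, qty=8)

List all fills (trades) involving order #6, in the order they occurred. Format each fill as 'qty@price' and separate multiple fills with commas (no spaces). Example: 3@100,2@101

Answer: 7@103,1@100

Derivation:
After op 1 [order #1] limit_buy(price=99, qty=2): fills=none; bids=[#1:2@99] asks=[-]
After op 2 [order #2] limit_buy(price=98, qty=10): fills=none; bids=[#1:2@99 #2:10@98] asks=[-]
After op 3 [order #3] limit_buy(price=100, qty=5): fills=none; bids=[#3:5@100 #1:2@99 #2:10@98] asks=[-]
After op 4 [order #4] limit_buy(price=103, qty=8): fills=none; bids=[#4:8@103 #3:5@100 #1:2@99 #2:10@98] asks=[-]
After op 5 [order #5] limit_sell(price=95, qty=1): fills=#4x#5:1@103; bids=[#4:7@103 #3:5@100 #1:2@99 #2:10@98] asks=[-]
After op 6 [order #6] limit_sell(price=98, qty=8): fills=#4x#6:7@103 #3x#6:1@100; bids=[#3:4@100 #1:2@99 #2:10@98] asks=[-]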